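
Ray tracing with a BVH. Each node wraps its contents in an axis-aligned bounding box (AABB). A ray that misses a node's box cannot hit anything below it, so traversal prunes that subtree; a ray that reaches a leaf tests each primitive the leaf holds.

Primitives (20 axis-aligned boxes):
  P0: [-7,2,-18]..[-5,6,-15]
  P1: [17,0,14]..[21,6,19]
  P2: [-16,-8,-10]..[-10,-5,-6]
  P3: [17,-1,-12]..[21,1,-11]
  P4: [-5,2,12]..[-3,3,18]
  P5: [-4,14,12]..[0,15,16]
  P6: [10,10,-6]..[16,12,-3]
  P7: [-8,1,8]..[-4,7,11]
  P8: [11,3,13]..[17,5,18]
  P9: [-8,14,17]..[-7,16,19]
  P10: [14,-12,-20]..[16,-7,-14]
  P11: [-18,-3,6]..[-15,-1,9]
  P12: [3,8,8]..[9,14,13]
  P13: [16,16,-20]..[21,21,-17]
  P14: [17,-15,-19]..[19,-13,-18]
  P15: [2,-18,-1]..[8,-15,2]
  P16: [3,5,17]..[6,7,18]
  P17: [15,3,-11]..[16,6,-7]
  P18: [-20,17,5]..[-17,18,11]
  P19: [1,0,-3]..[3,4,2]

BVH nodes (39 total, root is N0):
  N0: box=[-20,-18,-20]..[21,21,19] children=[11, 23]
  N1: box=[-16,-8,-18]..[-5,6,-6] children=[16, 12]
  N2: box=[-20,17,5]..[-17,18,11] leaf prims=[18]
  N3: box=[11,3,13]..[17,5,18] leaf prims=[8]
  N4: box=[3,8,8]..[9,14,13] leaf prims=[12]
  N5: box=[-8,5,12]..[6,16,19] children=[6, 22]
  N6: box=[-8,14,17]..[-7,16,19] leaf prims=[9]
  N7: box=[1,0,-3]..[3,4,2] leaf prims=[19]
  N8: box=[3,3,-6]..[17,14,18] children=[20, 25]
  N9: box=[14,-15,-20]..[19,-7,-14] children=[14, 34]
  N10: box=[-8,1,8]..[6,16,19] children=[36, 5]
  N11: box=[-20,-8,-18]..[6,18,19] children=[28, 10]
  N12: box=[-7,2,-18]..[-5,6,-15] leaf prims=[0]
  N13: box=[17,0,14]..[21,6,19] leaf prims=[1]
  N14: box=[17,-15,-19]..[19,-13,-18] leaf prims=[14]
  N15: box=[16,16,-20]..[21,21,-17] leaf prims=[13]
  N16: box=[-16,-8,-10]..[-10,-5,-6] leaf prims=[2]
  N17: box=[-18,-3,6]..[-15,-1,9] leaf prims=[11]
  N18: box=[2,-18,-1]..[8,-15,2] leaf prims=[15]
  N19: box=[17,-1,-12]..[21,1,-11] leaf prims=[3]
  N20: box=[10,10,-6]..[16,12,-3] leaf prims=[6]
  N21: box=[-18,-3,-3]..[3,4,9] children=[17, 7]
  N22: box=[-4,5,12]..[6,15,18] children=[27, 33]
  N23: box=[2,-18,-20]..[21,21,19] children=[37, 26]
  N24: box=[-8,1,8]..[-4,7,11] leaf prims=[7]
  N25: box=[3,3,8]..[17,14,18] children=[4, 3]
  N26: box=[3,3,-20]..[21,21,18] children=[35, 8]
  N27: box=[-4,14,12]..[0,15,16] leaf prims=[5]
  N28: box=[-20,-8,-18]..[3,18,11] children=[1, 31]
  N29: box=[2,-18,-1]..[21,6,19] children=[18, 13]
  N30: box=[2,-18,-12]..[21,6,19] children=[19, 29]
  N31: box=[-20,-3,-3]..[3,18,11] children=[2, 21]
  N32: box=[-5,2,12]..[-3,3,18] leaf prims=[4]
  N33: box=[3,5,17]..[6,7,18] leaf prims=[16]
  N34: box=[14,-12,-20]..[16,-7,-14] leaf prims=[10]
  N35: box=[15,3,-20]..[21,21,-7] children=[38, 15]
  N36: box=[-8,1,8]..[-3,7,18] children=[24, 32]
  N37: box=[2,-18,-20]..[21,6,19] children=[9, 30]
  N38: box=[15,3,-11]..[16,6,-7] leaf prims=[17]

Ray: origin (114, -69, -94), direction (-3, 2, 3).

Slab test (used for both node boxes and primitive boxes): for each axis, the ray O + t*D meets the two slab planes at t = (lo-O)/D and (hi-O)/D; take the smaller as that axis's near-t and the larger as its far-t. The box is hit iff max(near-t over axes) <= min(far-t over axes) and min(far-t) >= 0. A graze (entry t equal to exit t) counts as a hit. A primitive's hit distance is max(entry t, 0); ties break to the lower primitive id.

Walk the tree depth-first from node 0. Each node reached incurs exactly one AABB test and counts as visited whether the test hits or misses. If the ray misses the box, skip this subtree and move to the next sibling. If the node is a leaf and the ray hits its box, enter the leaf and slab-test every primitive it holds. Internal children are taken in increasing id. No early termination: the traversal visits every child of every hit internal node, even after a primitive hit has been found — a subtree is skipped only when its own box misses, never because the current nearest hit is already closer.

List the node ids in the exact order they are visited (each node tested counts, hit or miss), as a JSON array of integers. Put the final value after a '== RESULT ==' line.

Walk:
N0 x:[31,134/3] y:[51/2,45] z:[74/3,113/3] -> hit [31,113/3], descend [11, 23]
  N11 x:[36,134/3] y:[61/2,87/2] z:[76/3,113/3] -> hit [36,113/3], descend [10, 28]
    N10 x:[36,122/3] y:[35,85/2] z:[34,113/3] -> hit [36,113/3], descend [5, 36]
      N5 x:[36,122/3] y:[37,85/2] z:[106/3,113/3] -> hit [37,113/3], descend [6, 22]
        N6 x:[121/3,122/3] y:[83/2,85/2] z:[37,113/3] -> miss, prune
        N22 x:[36,118/3] y:[37,42] z:[106/3,112/3] -> hit [37,112/3], descend [27, 33]
          N27 x:[38,118/3] y:[83/2,42] z:[106/3,110/3] -> miss, prune
          N33 x:[36,37] y:[37,38] z:[37,112/3] -> hit [37,37] leaf, test {P16@t=37}
      N36 x:[39,122/3] y:[35,38] z:[34,112/3] -> miss, prune
    N28 x:[37,134/3] y:[61/2,87/2] z:[76/3,35] -> miss, prune
  N23 x:[31,112/3] y:[51/2,45] z:[74/3,113/3] -> hit [31,112/3], descend [26, 37]
    N26 x:[31,37] y:[36,45] z:[74/3,112/3] -> hit [36,37], descend [8, 35]
      N8 x:[97/3,37] y:[36,83/2] z:[88/3,112/3] -> hit [36,37], descend [20, 25]
        N20 x:[98/3,104/3] y:[79/2,81/2] z:[88/3,91/3] -> miss, prune
        N25 x:[97/3,37] y:[36,83/2] z:[34,112/3] -> hit [36,37], descend [3, 4]
          N3 x:[97/3,103/3] y:[36,37] z:[107/3,112/3] -> miss, prune
          N4 x:[35,37] y:[77/2,83/2] z:[34,107/3] -> miss, prune
      N35 x:[31,33] y:[36,45] z:[74/3,29] -> miss, prune
    N37 x:[31,112/3] y:[51/2,75/2] z:[74/3,113/3] -> hit [31,112/3], descend [9, 30]
      N9 x:[95/3,100/3] y:[27,31] z:[74/3,80/3] -> miss, prune
      N30 x:[31,112/3] y:[51/2,75/2] z:[82/3,113/3] -> hit [31,112/3], descend [19, 29]
        N19 x:[31,97/3] y:[34,35] z:[82/3,83/3] -> miss, prune
        N29 x:[31,112/3] y:[51/2,75/2] z:[31,113/3] -> hit [31,112/3], descend [13, 18]
          N13 x:[31,97/3] y:[69/2,75/2] z:[36,113/3] -> miss, prune
          N18 x:[106/3,112/3] y:[51/2,27] z:[31,32] -> miss, prune

25 AABB tests over nodes [0, 11, 10, 5, 6, 22, 27, 33, 36, 28, 23, 26, 8, 20, 25, 3, 4, 35, 37, 9, 30, 19, 29, 13, 18]; 1 leaf entered; closest P16.

== RESULT ==
[0, 11, 10, 5, 6, 22, 27, 33, 36, 28, 23, 26, 8, 20, 25, 3, 4, 35, 37, 9, 30, 19, 29, 13, 18]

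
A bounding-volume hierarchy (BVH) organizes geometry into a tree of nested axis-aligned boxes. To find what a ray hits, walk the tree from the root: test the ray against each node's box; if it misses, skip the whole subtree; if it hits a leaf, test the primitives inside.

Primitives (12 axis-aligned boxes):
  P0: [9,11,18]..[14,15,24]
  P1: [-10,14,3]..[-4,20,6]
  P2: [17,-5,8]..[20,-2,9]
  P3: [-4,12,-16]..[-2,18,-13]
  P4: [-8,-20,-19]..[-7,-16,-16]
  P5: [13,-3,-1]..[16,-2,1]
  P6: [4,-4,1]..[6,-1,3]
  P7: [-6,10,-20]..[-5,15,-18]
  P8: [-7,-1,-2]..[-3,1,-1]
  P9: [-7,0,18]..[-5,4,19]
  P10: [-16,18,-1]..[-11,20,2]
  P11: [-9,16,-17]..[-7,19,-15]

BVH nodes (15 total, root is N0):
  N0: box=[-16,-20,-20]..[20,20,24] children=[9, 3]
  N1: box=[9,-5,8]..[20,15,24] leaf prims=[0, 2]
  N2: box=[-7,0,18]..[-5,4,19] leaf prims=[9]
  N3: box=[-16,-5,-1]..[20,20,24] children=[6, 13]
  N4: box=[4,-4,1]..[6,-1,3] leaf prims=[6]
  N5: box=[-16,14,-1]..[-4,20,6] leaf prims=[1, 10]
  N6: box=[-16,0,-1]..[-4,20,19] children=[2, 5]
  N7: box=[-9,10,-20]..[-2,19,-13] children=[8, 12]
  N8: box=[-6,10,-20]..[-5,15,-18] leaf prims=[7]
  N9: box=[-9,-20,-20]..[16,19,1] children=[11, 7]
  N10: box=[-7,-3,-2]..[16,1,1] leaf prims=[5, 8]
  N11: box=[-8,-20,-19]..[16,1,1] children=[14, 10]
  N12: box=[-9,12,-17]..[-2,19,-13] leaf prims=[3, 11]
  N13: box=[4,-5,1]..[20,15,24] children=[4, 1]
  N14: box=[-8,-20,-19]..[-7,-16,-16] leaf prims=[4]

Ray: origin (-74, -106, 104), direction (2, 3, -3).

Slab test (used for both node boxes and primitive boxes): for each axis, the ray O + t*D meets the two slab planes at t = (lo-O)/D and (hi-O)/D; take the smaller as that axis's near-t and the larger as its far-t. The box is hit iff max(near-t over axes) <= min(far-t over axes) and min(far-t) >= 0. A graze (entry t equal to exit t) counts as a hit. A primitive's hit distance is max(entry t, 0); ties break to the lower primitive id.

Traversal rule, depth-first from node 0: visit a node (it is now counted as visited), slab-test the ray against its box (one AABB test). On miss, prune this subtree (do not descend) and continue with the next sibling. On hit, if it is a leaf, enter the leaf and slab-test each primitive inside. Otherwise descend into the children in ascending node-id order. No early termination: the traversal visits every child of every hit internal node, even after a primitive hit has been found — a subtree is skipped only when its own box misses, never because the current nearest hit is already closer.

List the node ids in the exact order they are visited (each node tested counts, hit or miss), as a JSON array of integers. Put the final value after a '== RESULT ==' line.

Trace the traversal:
N0 x:[29,47] y:[86/3,42] z:[80/3,124/3] -> hit [29,124/3], descend [3, 9]
  N3 x:[29,47] y:[101/3,42] z:[80/3,35] -> hit [101/3,35], descend [6, 13]
    N6 x:[29,35] y:[106/3,42] z:[85/3,35] -> miss, prune
    N13 x:[39,47] y:[101/3,121/3] z:[80/3,103/3] -> miss, prune
  N9 x:[65/2,45] y:[86/3,125/3] z:[103/3,124/3] -> hit [103/3,124/3], descend [7, 11]
    N7 x:[65/2,36] y:[116/3,125/3] z:[39,124/3] -> miss, prune
    N11 x:[33,45] y:[86/3,107/3] z:[103/3,41] -> hit [103/3,107/3], descend [10, 14]
      N10 x:[67/2,45] y:[103/3,107/3] z:[103/3,106/3] -> hit [103/3,106/3] leaf, test {P5(miss), P8@t=35}
      N14 x:[33,67/2] y:[86/3,30] z:[40,41] -> miss, prune

9 AABB tests over nodes [0, 3, 6, 13, 9, 7, 11, 10, 14]; 1 leaf entered; closest P8.

== RESULT ==
[0, 3, 6, 13, 9, 7, 11, 10, 14]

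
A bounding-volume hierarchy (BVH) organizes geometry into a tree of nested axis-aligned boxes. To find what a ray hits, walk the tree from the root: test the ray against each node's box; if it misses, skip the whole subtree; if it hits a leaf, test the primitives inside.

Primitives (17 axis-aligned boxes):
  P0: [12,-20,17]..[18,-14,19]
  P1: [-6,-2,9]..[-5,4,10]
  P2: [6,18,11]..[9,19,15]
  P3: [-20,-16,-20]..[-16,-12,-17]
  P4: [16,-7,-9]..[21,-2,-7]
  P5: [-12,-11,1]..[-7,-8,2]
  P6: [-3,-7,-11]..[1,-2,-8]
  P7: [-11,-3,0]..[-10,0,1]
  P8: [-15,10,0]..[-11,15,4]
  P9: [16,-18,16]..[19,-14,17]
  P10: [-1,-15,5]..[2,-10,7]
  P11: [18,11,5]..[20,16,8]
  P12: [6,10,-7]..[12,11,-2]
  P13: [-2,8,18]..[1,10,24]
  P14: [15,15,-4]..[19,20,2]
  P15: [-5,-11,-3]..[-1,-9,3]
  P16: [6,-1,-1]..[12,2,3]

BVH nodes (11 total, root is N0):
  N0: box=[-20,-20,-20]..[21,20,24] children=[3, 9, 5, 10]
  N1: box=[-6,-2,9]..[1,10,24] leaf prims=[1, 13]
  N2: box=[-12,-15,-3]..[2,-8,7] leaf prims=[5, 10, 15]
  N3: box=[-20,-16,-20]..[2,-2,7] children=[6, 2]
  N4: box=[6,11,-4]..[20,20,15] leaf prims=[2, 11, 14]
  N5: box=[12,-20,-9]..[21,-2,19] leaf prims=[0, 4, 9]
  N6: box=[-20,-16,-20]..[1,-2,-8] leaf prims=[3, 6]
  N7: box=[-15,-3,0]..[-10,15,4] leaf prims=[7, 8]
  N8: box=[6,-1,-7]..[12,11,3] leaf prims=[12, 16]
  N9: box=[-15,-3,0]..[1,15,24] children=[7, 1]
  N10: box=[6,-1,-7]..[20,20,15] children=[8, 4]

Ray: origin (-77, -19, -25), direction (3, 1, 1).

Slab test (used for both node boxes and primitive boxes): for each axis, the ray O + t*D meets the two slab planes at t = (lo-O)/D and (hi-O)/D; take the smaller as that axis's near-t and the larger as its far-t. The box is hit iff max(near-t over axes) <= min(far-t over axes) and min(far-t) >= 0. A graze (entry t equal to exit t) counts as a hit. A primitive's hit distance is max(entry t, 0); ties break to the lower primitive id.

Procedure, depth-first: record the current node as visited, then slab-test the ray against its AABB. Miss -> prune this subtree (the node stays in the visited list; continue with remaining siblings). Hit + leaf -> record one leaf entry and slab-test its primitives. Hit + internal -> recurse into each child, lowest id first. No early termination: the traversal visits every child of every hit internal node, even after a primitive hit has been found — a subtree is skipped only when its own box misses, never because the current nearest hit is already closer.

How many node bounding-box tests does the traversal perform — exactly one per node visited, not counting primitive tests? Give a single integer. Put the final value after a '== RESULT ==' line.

Trace the traversal:
N0 x:[19,98/3] y:[-1,39] z:[5,49] -> hit [19,98/3], descend [3, 5, 9, 10]
  N3 x:[19,79/3] y:[3,17] z:[5,32] -> miss, prune
  N5 x:[89/3,98/3] y:[-1,17] z:[16,44] -> miss, prune
  N9 x:[62/3,26] y:[16,34] z:[25,49] -> hit [25,26], descend [1, 7]
    N1 x:[71/3,26] y:[17,29] z:[34,49] -> miss, prune
    N7 x:[62/3,67/3] y:[16,34] z:[25,29] -> miss, prune
  N10 x:[83/3,97/3] y:[18,39] z:[18,40] -> hit [83/3,97/3], descend [4, 8]
    N4 x:[83/3,97/3] y:[30,39] z:[21,40] -> hit [30,97/3] leaf, test {P2(miss), P11@t=95/3, P14(miss)}
    N8 x:[83/3,89/3] y:[18,30] z:[18,28] -> hit [83/3,28] leaf, test {P12(miss), P16(miss)}

order=[0, 3, 5, 9, 1, 7, 10, 4, 8]  |boxes|=9  |leaves|=2  hit=P11

== RESULT ==
9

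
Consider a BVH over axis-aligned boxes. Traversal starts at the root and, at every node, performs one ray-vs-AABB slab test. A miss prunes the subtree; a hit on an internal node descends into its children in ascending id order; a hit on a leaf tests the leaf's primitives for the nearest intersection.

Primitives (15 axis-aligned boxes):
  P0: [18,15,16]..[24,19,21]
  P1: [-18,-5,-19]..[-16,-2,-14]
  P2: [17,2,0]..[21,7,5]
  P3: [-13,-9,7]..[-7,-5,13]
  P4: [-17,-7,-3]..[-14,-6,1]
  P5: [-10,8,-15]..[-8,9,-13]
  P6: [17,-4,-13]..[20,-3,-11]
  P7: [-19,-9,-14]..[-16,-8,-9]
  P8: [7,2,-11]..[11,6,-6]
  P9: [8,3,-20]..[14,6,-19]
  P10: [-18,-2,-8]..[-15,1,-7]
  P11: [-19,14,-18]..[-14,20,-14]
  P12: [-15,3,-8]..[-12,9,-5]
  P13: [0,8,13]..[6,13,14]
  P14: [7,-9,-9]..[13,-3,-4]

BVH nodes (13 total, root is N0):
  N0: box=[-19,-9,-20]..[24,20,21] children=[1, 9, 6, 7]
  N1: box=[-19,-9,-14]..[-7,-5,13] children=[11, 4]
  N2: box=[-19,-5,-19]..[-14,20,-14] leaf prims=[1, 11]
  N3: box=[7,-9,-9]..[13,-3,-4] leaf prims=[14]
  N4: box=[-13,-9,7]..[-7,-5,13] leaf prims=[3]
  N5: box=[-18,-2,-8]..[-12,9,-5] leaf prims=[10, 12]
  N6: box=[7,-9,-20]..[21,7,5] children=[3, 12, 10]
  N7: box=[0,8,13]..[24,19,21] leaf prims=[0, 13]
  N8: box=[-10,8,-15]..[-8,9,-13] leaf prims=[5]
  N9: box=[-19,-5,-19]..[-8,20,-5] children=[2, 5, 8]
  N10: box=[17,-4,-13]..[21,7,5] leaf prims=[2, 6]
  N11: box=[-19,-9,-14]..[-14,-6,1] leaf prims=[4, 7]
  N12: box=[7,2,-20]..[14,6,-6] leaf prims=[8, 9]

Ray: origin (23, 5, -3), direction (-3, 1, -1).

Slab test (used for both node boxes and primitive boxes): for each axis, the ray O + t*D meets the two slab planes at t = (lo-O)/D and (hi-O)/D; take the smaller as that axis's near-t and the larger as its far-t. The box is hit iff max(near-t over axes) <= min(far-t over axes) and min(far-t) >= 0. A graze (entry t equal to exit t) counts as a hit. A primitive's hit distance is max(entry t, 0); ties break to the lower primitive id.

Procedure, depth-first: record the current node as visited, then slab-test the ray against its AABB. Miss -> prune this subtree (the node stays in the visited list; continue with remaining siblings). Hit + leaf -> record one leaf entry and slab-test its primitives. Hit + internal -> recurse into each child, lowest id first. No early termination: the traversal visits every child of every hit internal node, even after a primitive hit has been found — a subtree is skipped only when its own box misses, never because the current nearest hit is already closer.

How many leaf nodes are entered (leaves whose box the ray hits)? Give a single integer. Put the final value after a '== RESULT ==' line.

Traverse from the root:
N0 x:[-1/3,14] y:[-14,15] z:[-24,17] -> hit [-1/3,14], descend [1, 6, 7, 9]
  N1 x:[10,14] y:[-14,-10] z:[-16,11] -> miss, prune
  N6 x:[2/3,16/3] y:[-14,2] z:[-8,17] -> hit [2/3,2], descend [3, 10, 12]
    N3 x:[10/3,16/3] y:[-14,-8] z:[1,6] -> miss, prune
    N10 x:[2/3,2] y:[-9,2] z:[-8,10] -> hit [2/3,2] leaf, test {P2(miss), P6(miss)}
    N12 x:[3,16/3] y:[-3,1] z:[3,17] -> miss, prune
  N7 x:[-1/3,23/3] y:[3,14] z:[-24,-16] -> miss, prune
  N9 x:[31/3,14] y:[-10,15] z:[2,16] -> hit [31/3,14], descend [2, 5, 8]
    N2 x:[37/3,14] y:[-10,15] z:[11,16] -> hit [37/3,14] leaf, test {P1(miss), P11@t=37/3}
    N5 x:[35/3,41/3] y:[-7,4] z:[2,5] -> miss, prune
    N8 x:[31/3,11] y:[3,4] z:[10,12] -> miss, prune

order=[0, 1, 6, 3, 10, 12, 7, 9, 2, 5, 8]  |boxes|=11  |leaves|=2  hit=P11

== RESULT ==
2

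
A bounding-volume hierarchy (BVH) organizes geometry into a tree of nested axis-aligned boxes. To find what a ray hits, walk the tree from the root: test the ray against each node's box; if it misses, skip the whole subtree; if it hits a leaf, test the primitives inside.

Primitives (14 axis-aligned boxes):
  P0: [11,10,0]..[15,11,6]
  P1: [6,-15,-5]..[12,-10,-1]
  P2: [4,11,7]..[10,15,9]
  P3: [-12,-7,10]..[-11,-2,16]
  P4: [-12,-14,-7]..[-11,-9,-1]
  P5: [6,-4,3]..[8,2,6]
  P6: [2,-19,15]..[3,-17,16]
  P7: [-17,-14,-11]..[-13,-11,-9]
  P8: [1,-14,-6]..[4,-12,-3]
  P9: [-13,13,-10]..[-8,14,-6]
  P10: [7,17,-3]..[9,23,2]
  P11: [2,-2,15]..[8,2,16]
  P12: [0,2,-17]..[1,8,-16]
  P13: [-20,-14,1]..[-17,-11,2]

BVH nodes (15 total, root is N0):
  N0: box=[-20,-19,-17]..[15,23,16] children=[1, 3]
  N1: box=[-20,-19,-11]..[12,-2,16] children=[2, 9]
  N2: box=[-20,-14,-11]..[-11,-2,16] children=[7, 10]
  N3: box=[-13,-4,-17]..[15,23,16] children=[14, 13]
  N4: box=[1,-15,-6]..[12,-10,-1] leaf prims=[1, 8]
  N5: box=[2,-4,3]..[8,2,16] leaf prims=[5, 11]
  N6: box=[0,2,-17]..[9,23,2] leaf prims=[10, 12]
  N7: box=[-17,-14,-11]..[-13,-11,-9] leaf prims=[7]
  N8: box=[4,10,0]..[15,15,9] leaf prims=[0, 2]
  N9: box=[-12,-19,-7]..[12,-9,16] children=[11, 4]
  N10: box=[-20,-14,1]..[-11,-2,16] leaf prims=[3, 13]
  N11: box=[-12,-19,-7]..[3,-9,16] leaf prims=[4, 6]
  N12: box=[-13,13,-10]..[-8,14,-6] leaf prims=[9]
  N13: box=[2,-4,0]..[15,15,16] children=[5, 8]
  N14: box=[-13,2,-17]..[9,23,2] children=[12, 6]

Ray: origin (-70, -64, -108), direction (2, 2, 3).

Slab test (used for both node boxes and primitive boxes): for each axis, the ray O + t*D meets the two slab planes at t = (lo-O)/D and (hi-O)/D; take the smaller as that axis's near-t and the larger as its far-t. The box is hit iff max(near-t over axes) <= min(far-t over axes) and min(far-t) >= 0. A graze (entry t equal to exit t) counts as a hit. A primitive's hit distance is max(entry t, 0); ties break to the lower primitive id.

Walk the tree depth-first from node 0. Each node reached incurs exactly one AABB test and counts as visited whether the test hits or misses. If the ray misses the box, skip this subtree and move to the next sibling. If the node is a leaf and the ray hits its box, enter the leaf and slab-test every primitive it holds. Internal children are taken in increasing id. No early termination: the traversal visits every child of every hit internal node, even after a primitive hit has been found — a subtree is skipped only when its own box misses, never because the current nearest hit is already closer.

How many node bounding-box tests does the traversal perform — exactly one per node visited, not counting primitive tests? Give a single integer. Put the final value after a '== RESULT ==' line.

Traverse from the root:
N0 x:[25,85/2] y:[45/2,87/2] z:[91/3,124/3] -> hit [91/3,124/3], descend [1, 3]
  N1 x:[25,41] y:[45/2,31] z:[97/3,124/3] -> miss, prune
  N3 x:[57/2,85/2] y:[30,87/2] z:[91/3,124/3] -> hit [91/3,124/3], descend [13, 14]
    N13 x:[36,85/2] y:[30,79/2] z:[36,124/3] -> hit [36,79/2], descend [5, 8]
      N5 x:[36,39] y:[30,33] z:[37,124/3] -> miss, prune
      N8 x:[37,85/2] y:[37,79/2] z:[36,39] -> hit [37,39] leaf, test {P0(miss), P2@t=115/3}
    N14 x:[57/2,79/2] y:[33,87/2] z:[91/3,110/3] -> hit [33,110/3], descend [6, 12]
      N6 x:[35,79/2] y:[33,87/2] z:[91/3,110/3] -> hit [35,110/3] leaf, test {P10(miss), P12(miss)}
      N12 x:[57/2,31] y:[77/2,39] z:[98/3,34] -> miss, prune

order=[0, 1, 3, 13, 5, 8, 14, 6, 12]  |boxes|=9  |leaves|=2  hit=P2

== RESULT ==
9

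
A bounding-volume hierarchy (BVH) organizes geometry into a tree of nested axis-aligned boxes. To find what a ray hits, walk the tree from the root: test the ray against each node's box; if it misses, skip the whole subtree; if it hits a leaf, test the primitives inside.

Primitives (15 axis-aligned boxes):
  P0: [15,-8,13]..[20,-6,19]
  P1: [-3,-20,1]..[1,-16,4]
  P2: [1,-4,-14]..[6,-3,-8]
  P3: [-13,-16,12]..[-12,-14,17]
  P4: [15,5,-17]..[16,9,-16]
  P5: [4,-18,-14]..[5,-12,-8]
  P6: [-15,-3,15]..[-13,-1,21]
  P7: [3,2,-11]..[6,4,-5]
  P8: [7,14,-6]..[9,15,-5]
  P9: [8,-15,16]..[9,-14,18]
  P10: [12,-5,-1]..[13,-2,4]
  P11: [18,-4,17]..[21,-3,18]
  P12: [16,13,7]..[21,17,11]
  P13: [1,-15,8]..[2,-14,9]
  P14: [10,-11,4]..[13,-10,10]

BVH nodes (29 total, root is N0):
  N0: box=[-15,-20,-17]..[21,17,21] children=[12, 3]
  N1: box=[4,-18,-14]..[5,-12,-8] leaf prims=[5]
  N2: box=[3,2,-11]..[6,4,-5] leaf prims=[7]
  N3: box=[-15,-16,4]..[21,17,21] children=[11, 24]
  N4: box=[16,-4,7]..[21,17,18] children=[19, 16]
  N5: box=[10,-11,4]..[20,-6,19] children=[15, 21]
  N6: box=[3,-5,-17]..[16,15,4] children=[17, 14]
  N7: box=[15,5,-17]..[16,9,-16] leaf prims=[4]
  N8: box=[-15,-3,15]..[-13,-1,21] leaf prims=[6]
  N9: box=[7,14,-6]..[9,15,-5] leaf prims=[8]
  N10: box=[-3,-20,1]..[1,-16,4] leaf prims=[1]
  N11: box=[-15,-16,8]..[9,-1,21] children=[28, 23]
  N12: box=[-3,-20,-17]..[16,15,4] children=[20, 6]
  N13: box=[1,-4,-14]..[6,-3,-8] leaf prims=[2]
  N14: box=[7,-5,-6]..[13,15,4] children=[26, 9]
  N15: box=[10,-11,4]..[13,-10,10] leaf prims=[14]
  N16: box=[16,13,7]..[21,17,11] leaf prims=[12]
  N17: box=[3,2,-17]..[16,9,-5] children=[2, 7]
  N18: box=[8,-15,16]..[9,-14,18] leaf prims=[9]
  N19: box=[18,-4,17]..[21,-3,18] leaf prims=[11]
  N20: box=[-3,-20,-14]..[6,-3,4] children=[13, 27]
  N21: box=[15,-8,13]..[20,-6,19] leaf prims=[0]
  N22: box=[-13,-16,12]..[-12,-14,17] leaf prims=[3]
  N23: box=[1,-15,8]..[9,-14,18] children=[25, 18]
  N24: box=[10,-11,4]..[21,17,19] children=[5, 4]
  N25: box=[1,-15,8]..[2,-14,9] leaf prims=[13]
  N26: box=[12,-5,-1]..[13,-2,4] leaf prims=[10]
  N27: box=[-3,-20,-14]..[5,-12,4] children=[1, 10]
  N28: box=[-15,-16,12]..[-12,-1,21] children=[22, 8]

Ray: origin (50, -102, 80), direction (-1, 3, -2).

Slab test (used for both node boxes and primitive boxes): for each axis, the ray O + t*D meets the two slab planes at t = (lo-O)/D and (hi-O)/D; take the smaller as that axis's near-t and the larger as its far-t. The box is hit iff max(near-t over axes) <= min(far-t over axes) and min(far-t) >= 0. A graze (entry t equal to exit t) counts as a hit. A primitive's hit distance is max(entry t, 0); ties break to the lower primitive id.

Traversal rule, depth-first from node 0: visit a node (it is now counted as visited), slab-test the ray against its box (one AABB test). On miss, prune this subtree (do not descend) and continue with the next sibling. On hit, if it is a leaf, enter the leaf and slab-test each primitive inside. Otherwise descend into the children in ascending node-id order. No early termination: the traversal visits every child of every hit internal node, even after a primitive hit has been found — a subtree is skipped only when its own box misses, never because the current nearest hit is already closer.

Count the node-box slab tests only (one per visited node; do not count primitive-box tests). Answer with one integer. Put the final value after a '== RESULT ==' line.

Trace the traversal:
N0 x:[29,65] y:[82/3,119/3] z:[59/2,97/2] -> hit [59/2,119/3], descend [3, 12]
  N3 x:[29,65] y:[86/3,119/3] z:[59/2,38] -> hit [59/2,38], descend [11, 24]
    N11 x:[41,65] y:[86/3,101/3] z:[59/2,36] -> miss, prune
    N24 x:[29,40] y:[91/3,119/3] z:[61/2,38] -> hit [61/2,38], descend [4, 5]
      N4 x:[29,34] y:[98/3,119/3] z:[31,73/2] -> hit [98/3,34], descend [16, 19]
        N16 x:[29,34] y:[115/3,119/3] z:[69/2,73/2] -> miss, prune
        N19 x:[29,32] y:[98/3,33] z:[31,63/2] -> miss, prune
      N5 x:[30,40] y:[91/3,32] z:[61/2,38] -> hit [61/2,32], descend [15, 21]
        N15 x:[37,40] y:[91/3,92/3] z:[35,38] -> miss, prune
        N21 x:[30,35] y:[94/3,32] z:[61/2,67/2] -> hit [94/3,32] leaf, test {P0@t=94/3}
  N12 x:[34,53] y:[82/3,39] z:[38,97/2] -> hit [38,39], descend [6, 20]
    N6 x:[34,47] y:[97/3,39] z:[38,97/2] -> hit [38,39], descend [14, 17]
      N14 x:[37,43] y:[97/3,39] z:[38,43] -> hit [38,39], descend [9, 26]
        N9 x:[41,43] y:[116/3,39] z:[85/2,43] -> miss, prune
        N26 x:[37,38] y:[97/3,100/3] z:[38,81/2] -> miss, prune
      N17 x:[34,47] y:[104/3,37] z:[85/2,97/2] -> miss, prune
    N20 x:[44,53] y:[82/3,33] z:[38,47] -> miss, prune

Summary -> nodes [0, 3, 11, 24, 4, 16, 19, 5, 15, 21, 12, 6, 14, 9, 26, 17, 20]; box-tests=17; leaf-entries=1; first=P0

== RESULT ==
17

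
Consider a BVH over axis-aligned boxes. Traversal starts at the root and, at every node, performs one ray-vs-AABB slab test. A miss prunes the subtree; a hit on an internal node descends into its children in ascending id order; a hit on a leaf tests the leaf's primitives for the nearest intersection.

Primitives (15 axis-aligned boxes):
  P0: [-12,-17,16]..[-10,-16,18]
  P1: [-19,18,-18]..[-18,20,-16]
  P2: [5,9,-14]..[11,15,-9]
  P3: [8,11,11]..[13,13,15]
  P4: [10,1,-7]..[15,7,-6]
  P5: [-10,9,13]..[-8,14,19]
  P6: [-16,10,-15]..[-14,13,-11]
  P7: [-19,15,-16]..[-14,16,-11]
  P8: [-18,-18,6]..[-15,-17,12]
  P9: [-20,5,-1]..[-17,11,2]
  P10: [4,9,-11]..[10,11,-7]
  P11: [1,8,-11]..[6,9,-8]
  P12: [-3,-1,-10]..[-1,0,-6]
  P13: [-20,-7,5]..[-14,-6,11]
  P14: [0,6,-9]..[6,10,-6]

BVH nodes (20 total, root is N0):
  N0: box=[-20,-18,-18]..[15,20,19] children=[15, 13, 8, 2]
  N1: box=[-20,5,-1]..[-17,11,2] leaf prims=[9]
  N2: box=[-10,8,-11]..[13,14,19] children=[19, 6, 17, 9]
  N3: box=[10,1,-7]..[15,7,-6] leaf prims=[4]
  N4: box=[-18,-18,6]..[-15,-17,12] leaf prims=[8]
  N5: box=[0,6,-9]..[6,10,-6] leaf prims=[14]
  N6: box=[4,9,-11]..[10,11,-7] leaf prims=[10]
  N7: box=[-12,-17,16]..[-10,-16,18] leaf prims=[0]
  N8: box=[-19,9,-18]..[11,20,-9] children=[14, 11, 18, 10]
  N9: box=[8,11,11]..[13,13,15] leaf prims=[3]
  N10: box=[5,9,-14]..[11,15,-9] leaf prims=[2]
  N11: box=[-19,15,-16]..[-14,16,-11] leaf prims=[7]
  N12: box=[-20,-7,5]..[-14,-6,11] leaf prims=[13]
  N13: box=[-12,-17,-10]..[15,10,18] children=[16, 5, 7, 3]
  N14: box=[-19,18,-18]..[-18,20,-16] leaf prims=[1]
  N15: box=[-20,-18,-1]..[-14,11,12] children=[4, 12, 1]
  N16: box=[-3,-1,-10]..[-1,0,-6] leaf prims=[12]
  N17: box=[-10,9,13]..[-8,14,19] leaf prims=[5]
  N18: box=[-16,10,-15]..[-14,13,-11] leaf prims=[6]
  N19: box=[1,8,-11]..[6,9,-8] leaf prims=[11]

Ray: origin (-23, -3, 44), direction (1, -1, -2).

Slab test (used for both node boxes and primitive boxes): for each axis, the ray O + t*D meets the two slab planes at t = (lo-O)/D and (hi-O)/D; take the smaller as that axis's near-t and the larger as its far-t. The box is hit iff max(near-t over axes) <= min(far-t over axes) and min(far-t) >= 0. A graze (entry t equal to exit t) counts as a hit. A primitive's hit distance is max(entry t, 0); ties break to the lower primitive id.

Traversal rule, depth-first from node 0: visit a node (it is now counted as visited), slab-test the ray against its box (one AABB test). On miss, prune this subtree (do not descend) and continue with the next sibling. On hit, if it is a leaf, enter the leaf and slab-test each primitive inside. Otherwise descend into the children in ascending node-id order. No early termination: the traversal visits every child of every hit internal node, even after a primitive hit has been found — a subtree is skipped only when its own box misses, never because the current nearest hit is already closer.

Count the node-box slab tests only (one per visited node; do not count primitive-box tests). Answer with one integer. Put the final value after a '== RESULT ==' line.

Walk:
N0 x:[3,38] y:[-23,15] z:[25/2,31] -> hit [25/2,15], descend [2, 8, 13, 15]
  N2 x:[13,36] y:[-17,-11] z:[25/2,55/2] -> miss, prune
  N8 x:[4,34] y:[-23,-12] z:[53/2,31] -> miss, prune
  N13 x:[11,38] y:[-13,14] z:[13,27] -> hit [13,14], descend [3, 5, 7, 16]
    N3 x:[33,38] y:[-10,-4] z:[25,51/2] -> miss, prune
    N5 x:[23,29] y:[-13,-9] z:[25,53/2] -> miss, prune
    N7 x:[11,13] y:[13,14] z:[13,14] -> hit [13,13] leaf, test {P0@t=13}
    N16 x:[20,22] y:[-3,-2] z:[25,27] -> miss, prune
  N15 x:[3,9] y:[-14,15] z:[16,45/2] -> miss, prune

9 AABB tests over nodes [0, 2, 8, 13, 3, 5, 7, 16, 15]; 1 leaf entered; closest P0.

== RESULT ==
9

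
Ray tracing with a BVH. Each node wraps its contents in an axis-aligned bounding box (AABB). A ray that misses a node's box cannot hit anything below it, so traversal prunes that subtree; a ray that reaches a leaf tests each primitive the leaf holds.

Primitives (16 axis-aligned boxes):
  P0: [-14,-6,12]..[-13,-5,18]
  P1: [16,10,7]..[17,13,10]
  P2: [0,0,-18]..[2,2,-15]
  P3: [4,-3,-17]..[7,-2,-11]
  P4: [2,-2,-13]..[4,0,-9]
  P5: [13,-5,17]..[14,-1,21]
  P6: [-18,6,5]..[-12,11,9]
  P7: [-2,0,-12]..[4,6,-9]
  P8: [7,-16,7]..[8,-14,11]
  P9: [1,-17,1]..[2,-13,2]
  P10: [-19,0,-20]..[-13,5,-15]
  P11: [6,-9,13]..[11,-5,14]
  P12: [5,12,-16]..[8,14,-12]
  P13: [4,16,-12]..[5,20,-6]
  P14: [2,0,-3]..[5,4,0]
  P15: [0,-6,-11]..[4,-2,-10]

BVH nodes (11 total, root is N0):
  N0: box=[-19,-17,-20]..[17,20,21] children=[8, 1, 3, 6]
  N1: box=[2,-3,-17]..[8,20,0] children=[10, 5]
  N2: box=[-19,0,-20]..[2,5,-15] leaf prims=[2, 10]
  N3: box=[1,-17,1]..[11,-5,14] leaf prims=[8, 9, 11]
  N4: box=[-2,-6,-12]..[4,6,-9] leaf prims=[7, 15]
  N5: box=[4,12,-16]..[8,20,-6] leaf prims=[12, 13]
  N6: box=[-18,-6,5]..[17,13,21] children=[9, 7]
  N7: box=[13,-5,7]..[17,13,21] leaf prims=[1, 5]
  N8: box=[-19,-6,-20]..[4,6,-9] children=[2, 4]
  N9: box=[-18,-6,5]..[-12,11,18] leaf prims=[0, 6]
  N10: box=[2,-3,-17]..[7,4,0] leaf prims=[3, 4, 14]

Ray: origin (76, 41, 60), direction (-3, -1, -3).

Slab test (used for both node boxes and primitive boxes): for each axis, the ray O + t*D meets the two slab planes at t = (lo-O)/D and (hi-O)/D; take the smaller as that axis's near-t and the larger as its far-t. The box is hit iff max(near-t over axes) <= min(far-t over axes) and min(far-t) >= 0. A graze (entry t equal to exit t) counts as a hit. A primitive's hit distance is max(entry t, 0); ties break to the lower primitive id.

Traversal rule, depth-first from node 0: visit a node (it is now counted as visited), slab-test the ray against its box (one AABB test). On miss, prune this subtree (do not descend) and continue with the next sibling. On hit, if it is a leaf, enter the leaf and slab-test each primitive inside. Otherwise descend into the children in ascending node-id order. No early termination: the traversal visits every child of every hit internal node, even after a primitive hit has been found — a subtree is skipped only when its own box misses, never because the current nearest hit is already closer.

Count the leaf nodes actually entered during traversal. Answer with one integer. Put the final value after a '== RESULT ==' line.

Trace the traversal:
N0 x:[59/3,95/3] y:[21,58] z:[13,80/3] -> hit [21,80/3], descend [1, 3, 6, 8]
  N1 x:[68/3,74/3] y:[21,44] z:[20,77/3] -> hit [68/3,74/3], descend [5, 10]
    N5 x:[68/3,24] y:[21,29] z:[22,76/3] -> hit [68/3,24] leaf, test {P12(miss), P13@t=71/3}
    N10 x:[23,74/3] y:[37,44] z:[20,77/3] -> miss, prune
  N3 x:[65/3,25] y:[46,58] z:[46/3,59/3] -> miss, prune
  N6 x:[59/3,94/3] y:[28,47] z:[13,55/3] -> miss, prune
  N8 x:[24,95/3] y:[35,47] z:[23,80/3] -> miss, prune

7 AABB tests over nodes [0, 1, 5, 10, 3, 6, 8]; 1 leaf entered; closest P13.

== RESULT ==
1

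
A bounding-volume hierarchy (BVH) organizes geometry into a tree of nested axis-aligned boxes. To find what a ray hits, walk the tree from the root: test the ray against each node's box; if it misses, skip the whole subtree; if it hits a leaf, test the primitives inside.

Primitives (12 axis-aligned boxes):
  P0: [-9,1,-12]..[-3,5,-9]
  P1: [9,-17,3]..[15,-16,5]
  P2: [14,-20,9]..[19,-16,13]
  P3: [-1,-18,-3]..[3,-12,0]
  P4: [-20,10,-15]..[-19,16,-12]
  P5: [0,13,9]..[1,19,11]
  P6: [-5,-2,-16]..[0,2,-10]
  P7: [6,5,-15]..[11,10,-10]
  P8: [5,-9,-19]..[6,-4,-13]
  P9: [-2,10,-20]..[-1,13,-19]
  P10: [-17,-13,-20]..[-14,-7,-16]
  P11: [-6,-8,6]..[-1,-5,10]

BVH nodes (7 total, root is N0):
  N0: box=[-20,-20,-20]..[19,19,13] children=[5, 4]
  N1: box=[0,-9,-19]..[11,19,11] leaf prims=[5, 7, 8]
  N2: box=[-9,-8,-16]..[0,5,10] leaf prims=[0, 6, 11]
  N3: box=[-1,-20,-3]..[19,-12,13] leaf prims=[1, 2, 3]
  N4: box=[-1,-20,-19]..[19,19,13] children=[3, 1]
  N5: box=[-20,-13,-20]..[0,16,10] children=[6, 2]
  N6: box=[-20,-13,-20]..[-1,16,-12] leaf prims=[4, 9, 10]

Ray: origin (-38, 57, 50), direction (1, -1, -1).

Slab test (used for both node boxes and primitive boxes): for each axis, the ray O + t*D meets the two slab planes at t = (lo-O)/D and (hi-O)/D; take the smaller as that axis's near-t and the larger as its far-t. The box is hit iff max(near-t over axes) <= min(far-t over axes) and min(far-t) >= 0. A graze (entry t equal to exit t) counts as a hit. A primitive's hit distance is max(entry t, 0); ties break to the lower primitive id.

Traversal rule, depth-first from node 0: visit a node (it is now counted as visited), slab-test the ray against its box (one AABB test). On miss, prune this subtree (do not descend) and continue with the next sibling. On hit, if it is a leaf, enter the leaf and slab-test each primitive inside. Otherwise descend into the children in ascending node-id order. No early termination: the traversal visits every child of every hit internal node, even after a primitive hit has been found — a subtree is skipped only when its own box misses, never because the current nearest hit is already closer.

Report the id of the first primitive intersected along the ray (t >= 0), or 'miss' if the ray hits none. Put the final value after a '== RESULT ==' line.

Walk:
N0 x:[18,57] y:[38,77] z:[37,70] -> hit [38,57], descend [4, 5]
  N4 x:[37,57] y:[38,77] z:[37,69] -> hit [38,57], descend [1, 3]
    N1 x:[38,49] y:[38,66] z:[39,69] -> hit [39,49] leaf, test {P5@t=39, P7(miss), P8(miss)}
    N3 x:[37,57] y:[69,77] z:[37,53] -> miss, prune
  N5 x:[18,38] y:[41,70] z:[40,70] -> miss, prune

order=[0, 4, 1, 3, 5]  |boxes|=5  |leaves|=1  hit=P5

== RESULT ==
5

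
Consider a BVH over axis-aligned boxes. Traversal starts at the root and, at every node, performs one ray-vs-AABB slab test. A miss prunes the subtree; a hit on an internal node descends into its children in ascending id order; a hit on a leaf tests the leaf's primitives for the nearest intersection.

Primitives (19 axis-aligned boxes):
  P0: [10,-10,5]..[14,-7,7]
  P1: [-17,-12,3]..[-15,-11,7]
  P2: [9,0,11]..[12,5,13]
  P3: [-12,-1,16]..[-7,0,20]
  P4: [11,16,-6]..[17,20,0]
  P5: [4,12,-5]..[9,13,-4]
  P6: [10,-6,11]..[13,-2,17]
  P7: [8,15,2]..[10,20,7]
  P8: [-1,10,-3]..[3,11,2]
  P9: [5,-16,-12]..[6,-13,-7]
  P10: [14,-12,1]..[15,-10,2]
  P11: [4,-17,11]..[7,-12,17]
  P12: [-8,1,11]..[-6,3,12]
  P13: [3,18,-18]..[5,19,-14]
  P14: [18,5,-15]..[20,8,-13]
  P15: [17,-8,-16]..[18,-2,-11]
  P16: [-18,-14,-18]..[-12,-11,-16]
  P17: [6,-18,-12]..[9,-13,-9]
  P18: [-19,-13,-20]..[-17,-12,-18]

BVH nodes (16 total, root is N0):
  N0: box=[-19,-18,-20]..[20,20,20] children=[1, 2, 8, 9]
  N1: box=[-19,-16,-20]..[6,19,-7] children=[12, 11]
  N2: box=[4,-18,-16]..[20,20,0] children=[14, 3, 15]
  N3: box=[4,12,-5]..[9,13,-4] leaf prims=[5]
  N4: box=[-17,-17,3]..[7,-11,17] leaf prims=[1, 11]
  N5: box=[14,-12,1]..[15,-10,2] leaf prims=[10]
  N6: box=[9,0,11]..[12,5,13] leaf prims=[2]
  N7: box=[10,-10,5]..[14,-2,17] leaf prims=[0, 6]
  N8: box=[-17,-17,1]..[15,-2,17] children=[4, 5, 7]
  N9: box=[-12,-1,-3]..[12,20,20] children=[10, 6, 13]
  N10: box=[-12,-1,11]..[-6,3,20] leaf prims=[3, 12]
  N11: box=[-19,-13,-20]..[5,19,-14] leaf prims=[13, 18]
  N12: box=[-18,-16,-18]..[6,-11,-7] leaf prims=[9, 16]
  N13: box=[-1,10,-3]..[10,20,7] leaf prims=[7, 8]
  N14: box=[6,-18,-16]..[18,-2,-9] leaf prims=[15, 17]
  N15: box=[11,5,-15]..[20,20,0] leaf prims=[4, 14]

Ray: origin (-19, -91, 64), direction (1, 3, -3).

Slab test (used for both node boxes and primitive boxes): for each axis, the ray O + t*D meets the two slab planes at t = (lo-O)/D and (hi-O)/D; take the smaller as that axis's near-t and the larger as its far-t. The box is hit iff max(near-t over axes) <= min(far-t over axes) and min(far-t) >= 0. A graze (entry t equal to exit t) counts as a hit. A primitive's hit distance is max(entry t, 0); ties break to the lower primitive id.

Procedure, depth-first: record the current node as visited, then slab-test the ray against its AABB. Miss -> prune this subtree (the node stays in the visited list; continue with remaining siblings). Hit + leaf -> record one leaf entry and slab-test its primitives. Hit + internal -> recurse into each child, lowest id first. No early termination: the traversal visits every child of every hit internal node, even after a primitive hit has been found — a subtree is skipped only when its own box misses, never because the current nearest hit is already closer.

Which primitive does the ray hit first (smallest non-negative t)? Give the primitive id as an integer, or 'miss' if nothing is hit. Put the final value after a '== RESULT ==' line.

Traverse from the root:
N0 x:[0,39] y:[73/3,37] z:[44/3,28] -> hit [73/3,28], descend [1, 2, 8, 9]
  N1 x:[0,25] y:[25,110/3] z:[71/3,28] -> hit [25,25], descend [11, 12]
    N11 x:[0,24] y:[26,110/3] z:[26,28] -> miss, prune
    N12 x:[1,25] y:[25,80/3] z:[71/3,82/3] -> hit [25,25] leaf, test {P9@t=25, P16(miss)}
  N2 x:[23,39] y:[73/3,37] z:[64/3,80/3] -> hit [73/3,80/3], descend [3, 14, 15]
    N3 x:[23,28] y:[103/3,104/3] z:[68/3,23] -> miss, prune
    N14 x:[25,37] y:[73/3,89/3] z:[73/3,80/3] -> hit [25,80/3] leaf, test {P15(miss), P17@t=25}
    N15 x:[30,39] y:[32,37] z:[64/3,79/3] -> miss, prune
  N8 x:[2,34] y:[74/3,89/3] z:[47/3,21] -> miss, prune
  N9 x:[7,31] y:[30,37] z:[44/3,67/3] -> miss, prune

order=[0, 1, 11, 12, 2, 3, 14, 15, 8, 9]  |boxes|=10  |leaves|=2  hit=P9

== RESULT ==
9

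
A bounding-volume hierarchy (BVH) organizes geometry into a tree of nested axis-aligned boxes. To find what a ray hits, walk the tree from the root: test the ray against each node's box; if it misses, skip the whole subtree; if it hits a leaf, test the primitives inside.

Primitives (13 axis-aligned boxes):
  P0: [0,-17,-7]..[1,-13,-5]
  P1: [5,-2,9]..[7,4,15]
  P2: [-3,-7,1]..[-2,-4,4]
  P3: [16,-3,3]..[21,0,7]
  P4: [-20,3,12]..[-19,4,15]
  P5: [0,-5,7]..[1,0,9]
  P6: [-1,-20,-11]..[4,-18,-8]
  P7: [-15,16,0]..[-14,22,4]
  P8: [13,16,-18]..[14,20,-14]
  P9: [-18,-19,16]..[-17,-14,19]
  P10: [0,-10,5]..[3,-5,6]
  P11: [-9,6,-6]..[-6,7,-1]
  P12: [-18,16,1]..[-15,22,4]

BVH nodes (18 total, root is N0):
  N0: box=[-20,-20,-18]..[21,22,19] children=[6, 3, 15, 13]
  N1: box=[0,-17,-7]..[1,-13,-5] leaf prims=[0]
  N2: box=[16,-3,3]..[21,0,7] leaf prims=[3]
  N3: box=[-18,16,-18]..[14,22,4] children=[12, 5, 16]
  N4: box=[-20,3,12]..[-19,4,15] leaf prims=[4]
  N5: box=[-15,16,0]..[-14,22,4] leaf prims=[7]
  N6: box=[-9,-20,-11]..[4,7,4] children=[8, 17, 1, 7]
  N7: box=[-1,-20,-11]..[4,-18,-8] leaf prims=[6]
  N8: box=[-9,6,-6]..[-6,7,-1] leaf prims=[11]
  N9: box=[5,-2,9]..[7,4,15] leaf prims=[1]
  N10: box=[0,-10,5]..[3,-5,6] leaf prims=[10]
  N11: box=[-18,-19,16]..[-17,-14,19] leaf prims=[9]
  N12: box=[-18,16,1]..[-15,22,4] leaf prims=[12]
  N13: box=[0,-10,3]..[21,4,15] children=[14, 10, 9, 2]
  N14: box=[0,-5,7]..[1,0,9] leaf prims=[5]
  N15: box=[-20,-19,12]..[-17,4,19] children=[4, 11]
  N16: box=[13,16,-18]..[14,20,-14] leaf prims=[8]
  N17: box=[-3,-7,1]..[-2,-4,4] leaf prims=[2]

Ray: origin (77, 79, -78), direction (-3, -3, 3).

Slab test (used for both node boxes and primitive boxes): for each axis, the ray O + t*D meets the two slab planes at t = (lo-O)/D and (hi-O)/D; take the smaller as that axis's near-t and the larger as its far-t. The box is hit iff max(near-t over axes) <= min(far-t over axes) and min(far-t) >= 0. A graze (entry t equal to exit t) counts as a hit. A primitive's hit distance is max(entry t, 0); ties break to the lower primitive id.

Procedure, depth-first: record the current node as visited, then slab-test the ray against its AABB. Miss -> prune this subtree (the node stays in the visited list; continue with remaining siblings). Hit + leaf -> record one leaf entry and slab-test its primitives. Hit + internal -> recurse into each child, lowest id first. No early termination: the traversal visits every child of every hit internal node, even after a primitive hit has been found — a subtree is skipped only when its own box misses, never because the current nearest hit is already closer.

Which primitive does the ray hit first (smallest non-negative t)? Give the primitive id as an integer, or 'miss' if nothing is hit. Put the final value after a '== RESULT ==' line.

Traverse from the root:
N0 x:[56/3,97/3] y:[19,33] z:[20,97/3] -> hit [20,97/3], descend [3, 6, 13, 15]
  N3 x:[21,95/3] y:[19,21] z:[20,82/3] -> hit [21,21], descend [5, 12, 16]
    N5 x:[91/3,92/3] y:[19,21] z:[26,82/3] -> miss, prune
    N12 x:[92/3,95/3] y:[19,21] z:[79/3,82/3] -> miss, prune
    N16 x:[21,64/3] y:[59/3,21] z:[20,64/3] -> hit [21,21] leaf, test {P8@t=21}
  N6 x:[73/3,86/3] y:[24,33] z:[67/3,82/3] -> hit [73/3,82/3], descend [1, 7, 8, 17]
    N1 x:[76/3,77/3] y:[92/3,32] z:[71/3,73/3] -> miss, prune
    N7 x:[73/3,26] y:[97/3,33] z:[67/3,70/3] -> miss, prune
    N8 x:[83/3,86/3] y:[24,73/3] z:[24,77/3] -> miss, prune
    N17 x:[79/3,80/3] y:[83/3,86/3] z:[79/3,82/3] -> miss, prune
  N13 x:[56/3,77/3] y:[25,89/3] z:[27,31] -> miss, prune
  N15 x:[94/3,97/3] y:[25,98/3] z:[30,97/3] -> hit [94/3,97/3], descend [4, 11]
    N4 x:[32,97/3] y:[25,76/3] z:[30,31] -> miss, prune
    N11 x:[94/3,95/3] y:[31,98/3] z:[94/3,97/3] -> hit [94/3,95/3] leaf, test {P9@t=94/3}

14 AABB tests over nodes [0, 3, 5, 12, 16, 6, 1, 7, 8, 17, 13, 15, 4, 11]; 2 leaves entered; closest P8.

== RESULT ==
8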